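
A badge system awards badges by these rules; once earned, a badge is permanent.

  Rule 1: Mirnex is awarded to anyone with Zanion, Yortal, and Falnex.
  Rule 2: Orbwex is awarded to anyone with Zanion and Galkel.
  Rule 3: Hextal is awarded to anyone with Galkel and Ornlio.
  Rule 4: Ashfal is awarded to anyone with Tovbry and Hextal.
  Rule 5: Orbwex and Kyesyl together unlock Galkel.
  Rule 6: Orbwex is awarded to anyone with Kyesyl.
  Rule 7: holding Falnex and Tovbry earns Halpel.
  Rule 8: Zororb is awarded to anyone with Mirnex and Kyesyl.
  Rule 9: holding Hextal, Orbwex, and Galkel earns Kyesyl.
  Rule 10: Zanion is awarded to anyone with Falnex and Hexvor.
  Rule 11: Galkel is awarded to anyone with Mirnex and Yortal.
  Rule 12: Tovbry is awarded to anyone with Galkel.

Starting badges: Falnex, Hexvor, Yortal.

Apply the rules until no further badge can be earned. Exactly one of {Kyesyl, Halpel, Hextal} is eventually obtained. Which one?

Halpel

With Falnex and Hexvor, Zanion is earned (Rule 10).
With Zanion, Yortal, and Falnex, Mirnex is earned (Rule 1).
With Mirnex and Yortal, Galkel is earned (Rule 11).
With Galkel, Tovbry is earned (Rule 12).
With Falnex and Tovbry, Halpel is earned (Rule 7).
Hextal would need Galkel and Ornlio (Rule 3), but Ornlio is never earned. Kyesyl would need Hextal, Orbwex, and Galkel (Rule 9), but Hextal is never earned.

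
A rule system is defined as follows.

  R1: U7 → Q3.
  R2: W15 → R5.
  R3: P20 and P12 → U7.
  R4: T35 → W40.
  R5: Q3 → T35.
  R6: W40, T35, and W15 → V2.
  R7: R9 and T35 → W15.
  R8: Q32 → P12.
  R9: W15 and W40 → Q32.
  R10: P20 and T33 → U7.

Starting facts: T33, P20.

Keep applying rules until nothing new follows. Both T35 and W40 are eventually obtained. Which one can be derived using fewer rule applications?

T35: From P20 and T33, R10 gives U7. U7 holds, so Q3 follows (R1). Q3 holds, so T35 follows (R5). [3 rule applications]
W40: P20 and T33 hold, so U7 follows (R10). U7 holds, so Q3 follows (R1). From Q3, R5 gives T35. T35 holds, so W40 follows (R4). [4 rule applications]
T35 needs fewer.

T35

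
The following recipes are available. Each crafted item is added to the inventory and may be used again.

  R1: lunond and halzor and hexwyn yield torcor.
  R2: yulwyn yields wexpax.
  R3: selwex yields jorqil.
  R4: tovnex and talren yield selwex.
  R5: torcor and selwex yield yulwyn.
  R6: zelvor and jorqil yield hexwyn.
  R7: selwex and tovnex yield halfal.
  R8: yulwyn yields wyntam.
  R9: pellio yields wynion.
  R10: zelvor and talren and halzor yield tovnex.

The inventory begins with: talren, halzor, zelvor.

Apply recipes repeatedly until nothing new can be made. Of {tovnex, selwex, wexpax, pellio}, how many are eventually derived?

Using R10, zelvor, talren, and halzor make tovnex.
Using R4, tovnex and talren make selwex.
tovnex: reached.
selwex: reached.
wexpax would need yulwyn (R2), but yulwyn is never obtained.
No rule produces pellio, and it is not given.
Reached: tovnex and selwex — 2 of the 4.

2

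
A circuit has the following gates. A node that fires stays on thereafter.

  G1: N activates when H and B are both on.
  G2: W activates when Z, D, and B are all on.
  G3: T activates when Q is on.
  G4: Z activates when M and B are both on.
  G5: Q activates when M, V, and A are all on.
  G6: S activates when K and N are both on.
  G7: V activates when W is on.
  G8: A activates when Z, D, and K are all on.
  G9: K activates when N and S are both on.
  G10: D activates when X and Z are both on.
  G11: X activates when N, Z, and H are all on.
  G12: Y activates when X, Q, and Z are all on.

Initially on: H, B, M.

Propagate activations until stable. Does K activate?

No

K would need N and S (G9), but S never turns on.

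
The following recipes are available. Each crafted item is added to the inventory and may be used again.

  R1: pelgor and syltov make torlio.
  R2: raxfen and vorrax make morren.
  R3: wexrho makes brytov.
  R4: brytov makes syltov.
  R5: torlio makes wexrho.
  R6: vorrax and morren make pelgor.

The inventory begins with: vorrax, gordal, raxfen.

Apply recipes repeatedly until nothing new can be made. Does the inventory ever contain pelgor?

Yes

Using R2, raxfen and vorrax make morren.
vorrax and morren → pelgor (R6).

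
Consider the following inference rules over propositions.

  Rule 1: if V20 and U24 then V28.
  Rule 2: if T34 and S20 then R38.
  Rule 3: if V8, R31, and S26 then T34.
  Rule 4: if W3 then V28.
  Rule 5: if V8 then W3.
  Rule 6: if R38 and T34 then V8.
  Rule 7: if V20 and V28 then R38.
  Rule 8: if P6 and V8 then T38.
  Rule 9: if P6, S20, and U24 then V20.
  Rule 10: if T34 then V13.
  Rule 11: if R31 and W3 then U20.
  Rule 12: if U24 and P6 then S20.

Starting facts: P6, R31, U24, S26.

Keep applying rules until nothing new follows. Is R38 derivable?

U24 and P6 hold, so S20 follows (Rule 12).
P6, S20, and U24 hold, so V20 follows (Rule 9).
From V20 and U24, Rule 1 gives V28.
From V20 and V28, Rule 7 gives R38.

Yes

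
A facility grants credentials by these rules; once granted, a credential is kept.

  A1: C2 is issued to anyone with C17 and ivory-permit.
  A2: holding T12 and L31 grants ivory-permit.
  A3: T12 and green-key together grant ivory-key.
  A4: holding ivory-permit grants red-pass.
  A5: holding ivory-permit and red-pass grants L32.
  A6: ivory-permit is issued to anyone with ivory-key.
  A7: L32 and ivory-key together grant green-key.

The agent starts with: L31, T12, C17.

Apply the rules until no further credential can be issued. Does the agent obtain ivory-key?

No

ivory-key would need T12 and green-key (A3), but green-key is never granted.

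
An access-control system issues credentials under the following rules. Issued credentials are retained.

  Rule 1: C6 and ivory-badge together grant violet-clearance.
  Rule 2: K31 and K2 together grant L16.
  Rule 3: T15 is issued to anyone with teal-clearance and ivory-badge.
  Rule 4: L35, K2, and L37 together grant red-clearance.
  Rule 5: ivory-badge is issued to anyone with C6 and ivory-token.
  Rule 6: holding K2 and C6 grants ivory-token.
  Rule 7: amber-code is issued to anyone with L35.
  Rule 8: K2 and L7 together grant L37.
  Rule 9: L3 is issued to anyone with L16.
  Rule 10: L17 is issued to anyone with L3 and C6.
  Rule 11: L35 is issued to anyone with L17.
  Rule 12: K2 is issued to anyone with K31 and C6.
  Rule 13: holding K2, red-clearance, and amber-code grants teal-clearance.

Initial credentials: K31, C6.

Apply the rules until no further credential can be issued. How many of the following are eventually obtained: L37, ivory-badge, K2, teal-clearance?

Holding K31 and C6 grants K2 (Rule 12).
Holding K2 and C6 grants ivory-token (Rule 6).
Holding C6 and ivory-token grants ivory-badge (Rule 5).
L37 would need K2 and L7 (Rule 8), but L7 is never granted.
ivory-badge: reached.
K2: reached.
teal-clearance would need K2, red-clearance, and amber-code (Rule 13), but red-clearance is never granted.
Reached: ivory-badge and K2 — 2 of the 4.

2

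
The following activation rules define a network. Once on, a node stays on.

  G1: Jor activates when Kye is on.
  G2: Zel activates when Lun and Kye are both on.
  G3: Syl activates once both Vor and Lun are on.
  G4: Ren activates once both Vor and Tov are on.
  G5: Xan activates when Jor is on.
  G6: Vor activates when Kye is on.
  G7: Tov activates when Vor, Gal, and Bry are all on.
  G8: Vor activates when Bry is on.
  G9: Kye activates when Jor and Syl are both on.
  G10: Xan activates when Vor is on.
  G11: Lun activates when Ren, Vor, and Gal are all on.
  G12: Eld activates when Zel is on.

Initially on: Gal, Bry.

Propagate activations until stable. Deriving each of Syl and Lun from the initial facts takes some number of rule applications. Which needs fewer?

Lun: Bry is on, so Vor activates (G8). Vor, Gal, and Bry are on, so Tov activates (G7). Vor and Tov are on, so Ren activates (G4). Ren, Vor, and Gal are on, so Lun activates (G11). [4 rule applications]
Syl: G8: Bry on → Vor on. Vor, Gal, and Bry are on, so Tov activates (G7). G4: Vor and Tov on → Ren on. Ren, Vor, and Gal are on, so Lun activates (G11). Vor and Lun are on, so Syl activates (G3). [5 rule applications]
Lun needs fewer.

Lun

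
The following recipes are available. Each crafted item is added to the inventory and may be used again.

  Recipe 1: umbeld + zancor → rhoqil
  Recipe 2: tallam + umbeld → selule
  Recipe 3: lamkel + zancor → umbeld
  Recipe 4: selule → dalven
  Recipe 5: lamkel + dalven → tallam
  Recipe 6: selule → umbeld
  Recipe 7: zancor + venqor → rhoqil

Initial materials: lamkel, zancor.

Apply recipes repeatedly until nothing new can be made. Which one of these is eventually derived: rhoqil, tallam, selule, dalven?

lamkel + zancor → umbeld (Recipe 3).
Using Recipe 1, umbeld and zancor make rhoqil.
selule would need tallam and umbeld (Recipe 2), but tallam is never obtained. tallam would need lamkel and dalven (Recipe 5), but dalven is never obtained. dalven would need selule (Recipe 4), but selule is never obtained.

rhoqil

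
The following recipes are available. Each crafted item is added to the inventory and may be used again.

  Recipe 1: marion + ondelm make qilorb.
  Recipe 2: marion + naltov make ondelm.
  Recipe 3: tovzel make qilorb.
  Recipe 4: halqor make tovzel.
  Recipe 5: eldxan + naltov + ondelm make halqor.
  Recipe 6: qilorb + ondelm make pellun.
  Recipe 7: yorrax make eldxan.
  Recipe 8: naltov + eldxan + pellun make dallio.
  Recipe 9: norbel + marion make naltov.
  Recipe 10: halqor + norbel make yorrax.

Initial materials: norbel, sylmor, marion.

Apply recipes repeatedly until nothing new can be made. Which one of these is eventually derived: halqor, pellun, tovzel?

pellun

Using Recipe 9, norbel and marion make naltov.
marion + naltov → ondelm (Recipe 2).
marion + ondelm → qilorb (Recipe 1).
qilorb + ondelm → pellun (Recipe 6).
tovzel would need halqor (Recipe 4), but halqor is never obtained. halqor would need eldxan, naltov, and ondelm (Recipe 5), but eldxan is never obtained.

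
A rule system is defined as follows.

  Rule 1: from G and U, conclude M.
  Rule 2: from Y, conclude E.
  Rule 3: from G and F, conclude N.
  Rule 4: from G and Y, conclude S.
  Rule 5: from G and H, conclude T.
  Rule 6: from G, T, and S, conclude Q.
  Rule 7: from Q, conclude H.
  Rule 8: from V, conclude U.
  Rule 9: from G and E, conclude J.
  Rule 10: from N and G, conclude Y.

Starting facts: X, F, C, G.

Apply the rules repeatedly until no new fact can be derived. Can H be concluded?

H would need Q (Rule 7), but Q is never established.

No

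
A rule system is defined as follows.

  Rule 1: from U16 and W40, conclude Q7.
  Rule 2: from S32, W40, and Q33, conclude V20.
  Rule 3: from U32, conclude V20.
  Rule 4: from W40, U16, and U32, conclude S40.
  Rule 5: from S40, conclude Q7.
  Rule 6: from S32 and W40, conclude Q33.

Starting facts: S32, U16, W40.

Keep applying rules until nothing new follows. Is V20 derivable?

Yes

S32 and W40 hold, so Q33 follows (Rule 6).
S32, W40, and Q33 hold, so V20 follows (Rule 2).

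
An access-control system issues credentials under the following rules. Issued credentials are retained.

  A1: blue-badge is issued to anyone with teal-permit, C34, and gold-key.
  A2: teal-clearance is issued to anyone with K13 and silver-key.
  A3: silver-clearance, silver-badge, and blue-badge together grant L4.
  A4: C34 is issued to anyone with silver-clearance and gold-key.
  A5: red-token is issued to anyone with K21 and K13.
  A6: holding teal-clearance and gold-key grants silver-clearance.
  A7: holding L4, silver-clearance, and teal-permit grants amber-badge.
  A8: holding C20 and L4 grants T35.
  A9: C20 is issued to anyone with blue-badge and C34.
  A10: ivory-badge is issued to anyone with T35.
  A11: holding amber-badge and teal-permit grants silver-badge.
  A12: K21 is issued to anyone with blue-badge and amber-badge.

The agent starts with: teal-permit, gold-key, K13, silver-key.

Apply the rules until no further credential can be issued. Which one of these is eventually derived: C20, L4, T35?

C20

Holding K13 and silver-key grants teal-clearance (A2).
Holding teal-clearance and gold-key grants silver-clearance (A6).
Holding silver-clearance and gold-key grants C34 (A4).
Holding teal-permit, C34, and gold-key grants blue-badge (A1).
Holding blue-badge and C34 grants C20 (A9).
T35 would need C20 and L4 (A8), but L4 is never granted. L4 would need silver-clearance, silver-badge, and blue-badge (A3), but silver-badge is never granted.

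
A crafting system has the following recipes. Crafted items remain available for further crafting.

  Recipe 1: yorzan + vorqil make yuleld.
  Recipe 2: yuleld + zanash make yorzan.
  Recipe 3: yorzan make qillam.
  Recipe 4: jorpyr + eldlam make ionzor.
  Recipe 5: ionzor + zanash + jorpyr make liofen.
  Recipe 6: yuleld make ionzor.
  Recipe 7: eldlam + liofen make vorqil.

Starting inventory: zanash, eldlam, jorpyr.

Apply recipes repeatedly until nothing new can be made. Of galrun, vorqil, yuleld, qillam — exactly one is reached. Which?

vorqil

Using Recipe 4, jorpyr and eldlam make ionzor.
ionzor + zanash + jorpyr → liofen (Recipe 5).
Using Recipe 7, eldlam and liofen make vorqil.
No rule produces galrun, and it is not given. yuleld would need yorzan and vorqil (Recipe 1), but yorzan is never obtained. qillam would need yorzan (Recipe 3), but yorzan is never obtained.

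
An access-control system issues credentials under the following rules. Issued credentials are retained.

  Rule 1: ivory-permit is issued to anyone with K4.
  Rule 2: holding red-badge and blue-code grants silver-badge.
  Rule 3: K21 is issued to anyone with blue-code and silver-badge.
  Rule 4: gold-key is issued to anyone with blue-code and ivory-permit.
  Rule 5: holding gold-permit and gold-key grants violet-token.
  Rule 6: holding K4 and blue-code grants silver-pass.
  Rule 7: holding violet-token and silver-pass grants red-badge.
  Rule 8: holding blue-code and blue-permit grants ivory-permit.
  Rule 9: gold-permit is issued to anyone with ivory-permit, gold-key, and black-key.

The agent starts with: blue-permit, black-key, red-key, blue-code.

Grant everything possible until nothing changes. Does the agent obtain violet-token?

Yes

Holding blue-code and blue-permit grants ivory-permit (Rule 8).
Holding blue-code and ivory-permit grants gold-key (Rule 4).
Holding ivory-permit, gold-key, and black-key grants gold-permit (Rule 9).
Holding gold-permit and gold-key grants violet-token (Rule 5).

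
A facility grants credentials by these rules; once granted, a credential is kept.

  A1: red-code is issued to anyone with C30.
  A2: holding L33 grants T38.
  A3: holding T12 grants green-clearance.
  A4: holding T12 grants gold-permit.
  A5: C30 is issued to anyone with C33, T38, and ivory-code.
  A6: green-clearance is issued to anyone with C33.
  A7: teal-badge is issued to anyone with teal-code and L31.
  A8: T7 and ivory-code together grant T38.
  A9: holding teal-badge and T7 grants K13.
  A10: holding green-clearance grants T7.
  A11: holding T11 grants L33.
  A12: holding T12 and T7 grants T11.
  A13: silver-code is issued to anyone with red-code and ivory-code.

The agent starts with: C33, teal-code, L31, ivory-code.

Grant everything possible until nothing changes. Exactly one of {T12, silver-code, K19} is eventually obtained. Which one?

silver-code

Holding C33 grants green-clearance (A6).
Holding green-clearance grants T7 (A10).
Holding T7 and ivory-code grants T38 (A8).
Holding C33, T38, and ivory-code grants C30 (A5).
Holding C30 grants red-code (A1).
Holding red-code and ivory-code grants silver-code (A13).
No rule produces T12, and it is not given. No rule produces K19, and it is not given.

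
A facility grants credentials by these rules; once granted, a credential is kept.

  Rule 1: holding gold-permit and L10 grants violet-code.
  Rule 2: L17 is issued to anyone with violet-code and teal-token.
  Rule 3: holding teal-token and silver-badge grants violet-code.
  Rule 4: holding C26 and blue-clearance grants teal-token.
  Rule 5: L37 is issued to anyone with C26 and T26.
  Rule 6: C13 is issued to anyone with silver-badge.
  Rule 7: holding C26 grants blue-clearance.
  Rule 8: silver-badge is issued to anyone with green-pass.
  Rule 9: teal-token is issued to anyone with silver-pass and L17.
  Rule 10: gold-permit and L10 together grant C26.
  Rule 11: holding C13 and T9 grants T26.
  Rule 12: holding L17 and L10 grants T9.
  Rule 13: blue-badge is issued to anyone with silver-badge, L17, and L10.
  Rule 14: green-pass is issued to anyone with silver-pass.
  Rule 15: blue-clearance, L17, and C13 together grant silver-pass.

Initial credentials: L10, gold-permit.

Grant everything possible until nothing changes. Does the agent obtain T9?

Holding gold-permit and L10 grants violet-code (Rule 1).
Holding gold-permit and L10 grants C26 (Rule 10).
Holding C26 grants blue-clearance (Rule 7).
Holding C26 and blue-clearance grants teal-token (Rule 4).
Holding violet-code and teal-token grants L17 (Rule 2).
Holding L17 and L10 grants T9 (Rule 12).

Yes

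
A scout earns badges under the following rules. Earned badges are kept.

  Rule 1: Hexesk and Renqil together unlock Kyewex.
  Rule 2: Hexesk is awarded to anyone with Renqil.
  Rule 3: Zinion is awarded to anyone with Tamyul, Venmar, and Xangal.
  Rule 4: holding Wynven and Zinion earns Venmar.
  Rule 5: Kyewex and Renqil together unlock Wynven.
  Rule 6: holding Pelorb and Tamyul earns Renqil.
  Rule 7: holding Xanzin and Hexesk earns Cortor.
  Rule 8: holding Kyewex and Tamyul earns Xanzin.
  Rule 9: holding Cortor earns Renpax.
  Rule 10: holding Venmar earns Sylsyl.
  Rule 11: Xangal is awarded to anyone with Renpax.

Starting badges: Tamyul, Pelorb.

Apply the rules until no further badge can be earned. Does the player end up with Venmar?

No

Venmar would need Wynven and Zinion (Rule 4), but Zinion is never earned.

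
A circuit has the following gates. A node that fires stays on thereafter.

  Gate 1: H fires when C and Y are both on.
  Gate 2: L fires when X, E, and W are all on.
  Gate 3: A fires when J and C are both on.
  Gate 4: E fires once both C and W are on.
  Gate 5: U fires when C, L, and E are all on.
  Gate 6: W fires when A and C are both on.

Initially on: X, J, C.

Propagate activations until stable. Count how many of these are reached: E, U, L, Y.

3

J and C are on, so A fires (Gate 3).
A and C are on, so W fires (Gate 6).
Gate 4: C and W on → E on.
Gate 2: X, E, and W on → L on.
C, L, and E are on, so U fires (Gate 5).
E: reached.
U: reached.
L: reached.
No rule produces Y, and it is not given.
Reached: E, U, and L — 3 of the 4.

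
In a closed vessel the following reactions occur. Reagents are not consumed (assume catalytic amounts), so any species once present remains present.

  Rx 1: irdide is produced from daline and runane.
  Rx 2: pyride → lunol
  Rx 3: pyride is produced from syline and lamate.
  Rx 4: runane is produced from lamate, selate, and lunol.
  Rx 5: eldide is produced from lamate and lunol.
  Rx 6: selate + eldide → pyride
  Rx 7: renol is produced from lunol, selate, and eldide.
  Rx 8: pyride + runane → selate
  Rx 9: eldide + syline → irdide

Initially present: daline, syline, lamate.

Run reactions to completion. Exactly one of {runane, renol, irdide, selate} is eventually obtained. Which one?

irdide

syline and lamate present → pyride forms (Rx 3).
pyride present → lunol forms (Rx 2).
lamate and lunol present → eldide forms (Rx 5).
eldide and syline present → irdide forms (Rx 9).
renol would need lunol, selate, and eldide (Rx 7), but selate never forms. runane would need lamate, selate, and lunol (Rx 4), but selate never forms. selate would need pyride and runane (Rx 8), but runane never forms.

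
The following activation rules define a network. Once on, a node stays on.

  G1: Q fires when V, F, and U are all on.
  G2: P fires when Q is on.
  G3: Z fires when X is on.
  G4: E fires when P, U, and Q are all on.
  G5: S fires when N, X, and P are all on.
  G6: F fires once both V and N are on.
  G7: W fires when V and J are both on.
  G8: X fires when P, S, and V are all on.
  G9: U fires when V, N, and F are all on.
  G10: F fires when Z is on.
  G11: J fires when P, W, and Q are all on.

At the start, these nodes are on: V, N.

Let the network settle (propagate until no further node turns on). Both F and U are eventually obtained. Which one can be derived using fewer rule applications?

F

F: V and N are on, so F fires (G6). [1 rule application]
U: G6: V and N on → F on. G9: V, N, and F on → U on. [2 rule applications]
F needs fewer.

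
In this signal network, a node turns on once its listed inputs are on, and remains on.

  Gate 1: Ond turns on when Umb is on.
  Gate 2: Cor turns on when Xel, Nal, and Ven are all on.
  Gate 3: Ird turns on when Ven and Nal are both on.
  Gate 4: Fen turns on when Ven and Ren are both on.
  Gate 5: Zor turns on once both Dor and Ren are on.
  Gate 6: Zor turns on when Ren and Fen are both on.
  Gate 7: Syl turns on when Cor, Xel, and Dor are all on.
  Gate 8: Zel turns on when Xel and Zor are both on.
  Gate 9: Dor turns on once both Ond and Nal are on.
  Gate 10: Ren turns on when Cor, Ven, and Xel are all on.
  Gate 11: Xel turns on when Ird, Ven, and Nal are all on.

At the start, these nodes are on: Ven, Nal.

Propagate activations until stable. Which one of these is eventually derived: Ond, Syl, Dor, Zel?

Gate 3: Ven and Nal on → Ird on.
Ird, Ven, and Nal are on, so Xel turns on (Gate 11).
Xel, Nal, and Ven are on, so Cor turns on (Gate 2).
Cor, Ven, and Xel are on, so Ren turns on (Gate 10).
Gate 4: Ven and Ren on → Fen on.
Ren and Fen are on, so Zor turns on (Gate 6).
Gate 8: Xel and Zor on → Zel on.
Syl would need Cor, Xel, and Dor (Gate 7), but Dor never turns on. Dor would need Ond and Nal (Gate 9), but Ond never turns on. Ond would need Umb (Gate 1), but Umb never turns on.

Zel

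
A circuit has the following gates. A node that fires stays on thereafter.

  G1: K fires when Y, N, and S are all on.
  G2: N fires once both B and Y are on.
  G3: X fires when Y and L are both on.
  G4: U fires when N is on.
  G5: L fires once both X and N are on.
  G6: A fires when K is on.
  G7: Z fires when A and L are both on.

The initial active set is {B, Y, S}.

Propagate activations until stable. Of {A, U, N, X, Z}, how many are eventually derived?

3

G2: B and Y on → N on.
N is on, so U fires (G4).
G1: Y, N, and S on → K on.
G6: K on → A on.
A: reached.
U: reached.
N: reached.
X would need Y and L (G3), but L never turns on.
Z would need A and L (G7), but L never turns on.
Reached: A, U, and N — 3 of the 5.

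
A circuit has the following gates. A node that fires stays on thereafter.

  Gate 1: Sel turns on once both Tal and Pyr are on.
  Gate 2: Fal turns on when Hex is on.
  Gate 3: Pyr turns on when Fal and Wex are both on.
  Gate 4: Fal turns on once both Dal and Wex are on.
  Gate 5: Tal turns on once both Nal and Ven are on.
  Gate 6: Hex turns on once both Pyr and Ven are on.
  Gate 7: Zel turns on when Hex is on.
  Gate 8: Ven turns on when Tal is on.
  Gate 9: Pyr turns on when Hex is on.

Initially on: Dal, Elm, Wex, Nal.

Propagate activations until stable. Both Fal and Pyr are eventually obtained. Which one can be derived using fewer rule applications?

Fal

Fal: Dal and Wex are on, so Fal turns on (Gate 4). [1 rule application]
Pyr: Dal and Wex are on, so Fal turns on (Gate 4). Fal and Wex are on, so Pyr turns on (Gate 3). [2 rule applications]
Fal needs fewer.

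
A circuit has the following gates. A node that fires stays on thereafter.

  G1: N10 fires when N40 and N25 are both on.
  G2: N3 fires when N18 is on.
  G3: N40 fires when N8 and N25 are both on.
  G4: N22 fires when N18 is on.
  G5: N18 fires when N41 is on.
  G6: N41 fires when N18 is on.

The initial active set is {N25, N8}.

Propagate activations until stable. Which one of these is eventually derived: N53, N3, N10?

N10

N8 and N25 are on, so N40 fires (G3).
N40 and N25 are on, so N10 fires (G1).
N3 would need N18 (G2), but N18 never turns on. No rule produces N53, and it is not given.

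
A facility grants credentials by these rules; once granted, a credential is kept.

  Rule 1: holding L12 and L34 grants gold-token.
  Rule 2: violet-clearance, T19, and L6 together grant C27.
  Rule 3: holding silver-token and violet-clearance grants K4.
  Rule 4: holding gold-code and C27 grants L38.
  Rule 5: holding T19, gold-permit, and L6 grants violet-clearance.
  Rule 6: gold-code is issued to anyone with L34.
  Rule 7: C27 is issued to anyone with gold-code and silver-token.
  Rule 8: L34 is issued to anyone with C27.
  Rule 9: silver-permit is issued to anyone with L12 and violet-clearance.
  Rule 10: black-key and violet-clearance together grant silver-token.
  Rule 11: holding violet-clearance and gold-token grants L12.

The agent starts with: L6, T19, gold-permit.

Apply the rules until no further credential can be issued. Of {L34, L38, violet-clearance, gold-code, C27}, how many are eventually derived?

5

Holding T19, gold-permit, and L6 grants violet-clearance (Rule 5).
Holding violet-clearance, T19, and L6 grants C27 (Rule 2).
Holding C27 grants L34 (Rule 8).
Holding L34 grants gold-code (Rule 6).
Holding gold-code and C27 grants L38 (Rule 4).
L34: reached.
L38: reached.
violet-clearance: reached.
gold-code: reached.
C27: reached.
All 5 are reached.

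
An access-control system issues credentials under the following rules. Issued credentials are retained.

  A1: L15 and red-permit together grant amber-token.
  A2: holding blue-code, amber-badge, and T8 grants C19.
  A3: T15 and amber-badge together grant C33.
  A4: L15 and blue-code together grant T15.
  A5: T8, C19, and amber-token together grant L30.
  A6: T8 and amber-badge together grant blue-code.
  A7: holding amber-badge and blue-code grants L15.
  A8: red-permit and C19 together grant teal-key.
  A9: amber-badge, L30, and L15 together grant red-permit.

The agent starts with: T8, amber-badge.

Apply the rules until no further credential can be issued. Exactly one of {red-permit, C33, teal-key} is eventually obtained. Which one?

C33

Holding T8 and amber-badge grants blue-code (A6).
Holding amber-badge and blue-code grants L15 (A7).
Holding L15 and blue-code grants T15 (A4).
Holding T15 and amber-badge grants C33 (A3).
teal-key would need red-permit and C19 (A8), but red-permit is never granted. red-permit would need amber-badge, L30, and L15 (A9), but L30 is never granted.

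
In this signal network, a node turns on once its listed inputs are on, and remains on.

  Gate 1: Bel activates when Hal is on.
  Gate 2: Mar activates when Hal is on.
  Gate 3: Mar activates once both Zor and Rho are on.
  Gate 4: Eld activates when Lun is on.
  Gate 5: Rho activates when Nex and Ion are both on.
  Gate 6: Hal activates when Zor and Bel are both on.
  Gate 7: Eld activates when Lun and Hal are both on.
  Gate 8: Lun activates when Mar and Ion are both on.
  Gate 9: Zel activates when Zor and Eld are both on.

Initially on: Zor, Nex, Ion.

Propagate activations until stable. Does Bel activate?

No

Bel would need Hal (Gate 1), but Hal never turns on.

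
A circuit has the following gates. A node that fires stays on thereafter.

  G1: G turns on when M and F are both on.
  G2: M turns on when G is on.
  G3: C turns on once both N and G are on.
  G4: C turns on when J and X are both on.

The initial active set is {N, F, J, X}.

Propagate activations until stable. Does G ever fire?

G would need M and F (G1), but M never turns on.

No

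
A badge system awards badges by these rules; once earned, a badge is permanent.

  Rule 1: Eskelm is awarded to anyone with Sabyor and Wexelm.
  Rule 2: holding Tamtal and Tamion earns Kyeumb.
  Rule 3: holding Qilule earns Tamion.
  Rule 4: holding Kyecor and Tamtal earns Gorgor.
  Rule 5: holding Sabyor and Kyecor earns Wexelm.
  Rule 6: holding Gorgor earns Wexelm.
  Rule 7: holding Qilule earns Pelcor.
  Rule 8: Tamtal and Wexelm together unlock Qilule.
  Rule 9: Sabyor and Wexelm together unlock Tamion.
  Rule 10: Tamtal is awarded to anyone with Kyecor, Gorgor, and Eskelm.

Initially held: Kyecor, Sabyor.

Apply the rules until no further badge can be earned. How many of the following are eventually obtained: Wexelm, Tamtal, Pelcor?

1

With Sabyor and Kyecor, Wexelm is earned (Rule 5).
Wexelm: reached.
Tamtal would need Kyecor, Gorgor, and Eskelm (Rule 10), but Gorgor is never earned.
Pelcor would need Qilule (Rule 7), but Qilule is never earned.
Reached: Wexelm — 1 of the 3.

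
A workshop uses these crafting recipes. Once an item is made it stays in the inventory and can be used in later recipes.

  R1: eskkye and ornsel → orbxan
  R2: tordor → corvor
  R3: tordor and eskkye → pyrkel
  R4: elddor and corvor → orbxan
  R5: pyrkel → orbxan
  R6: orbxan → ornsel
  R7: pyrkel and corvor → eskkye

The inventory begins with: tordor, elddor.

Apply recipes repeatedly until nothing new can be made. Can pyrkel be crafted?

pyrkel would need tordor and eskkye (R3), but eskkye is never obtained.

No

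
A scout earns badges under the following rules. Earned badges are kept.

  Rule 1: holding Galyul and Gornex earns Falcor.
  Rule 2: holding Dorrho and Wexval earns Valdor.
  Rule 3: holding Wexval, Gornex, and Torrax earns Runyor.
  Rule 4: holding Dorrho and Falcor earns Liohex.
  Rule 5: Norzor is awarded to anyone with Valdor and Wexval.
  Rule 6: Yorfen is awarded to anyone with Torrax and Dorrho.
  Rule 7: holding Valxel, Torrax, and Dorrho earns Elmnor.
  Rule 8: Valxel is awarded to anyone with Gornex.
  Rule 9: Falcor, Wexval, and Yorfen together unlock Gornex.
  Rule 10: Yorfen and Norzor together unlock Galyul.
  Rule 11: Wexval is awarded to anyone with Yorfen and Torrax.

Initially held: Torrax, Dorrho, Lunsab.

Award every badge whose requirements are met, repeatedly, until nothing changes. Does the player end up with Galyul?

With Torrax and Dorrho, Yorfen is earned (Rule 6).
With Yorfen and Torrax, Wexval is earned (Rule 11).
With Dorrho and Wexval, Valdor is earned (Rule 2).
With Valdor and Wexval, Norzor is earned (Rule 5).
With Yorfen and Norzor, Galyul is earned (Rule 10).

Yes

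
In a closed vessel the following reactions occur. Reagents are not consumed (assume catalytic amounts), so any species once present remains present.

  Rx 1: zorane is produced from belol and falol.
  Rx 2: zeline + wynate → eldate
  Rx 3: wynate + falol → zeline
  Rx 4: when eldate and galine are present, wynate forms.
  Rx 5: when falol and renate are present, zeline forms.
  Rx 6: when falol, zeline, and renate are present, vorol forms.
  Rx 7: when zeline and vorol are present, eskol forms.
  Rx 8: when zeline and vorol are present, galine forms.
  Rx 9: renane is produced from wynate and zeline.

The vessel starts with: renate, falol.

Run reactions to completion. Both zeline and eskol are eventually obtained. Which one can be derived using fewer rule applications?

zeline: falol and renate present → zeline forms (Rx 5). [1 rule application]
eskol: falol and renate present → zeline forms (Rx 5). falol, zeline, and renate present → vorol forms (Rx 6). zeline and vorol present → eskol forms (Rx 7). [3 rule applications]
zeline needs fewer.

zeline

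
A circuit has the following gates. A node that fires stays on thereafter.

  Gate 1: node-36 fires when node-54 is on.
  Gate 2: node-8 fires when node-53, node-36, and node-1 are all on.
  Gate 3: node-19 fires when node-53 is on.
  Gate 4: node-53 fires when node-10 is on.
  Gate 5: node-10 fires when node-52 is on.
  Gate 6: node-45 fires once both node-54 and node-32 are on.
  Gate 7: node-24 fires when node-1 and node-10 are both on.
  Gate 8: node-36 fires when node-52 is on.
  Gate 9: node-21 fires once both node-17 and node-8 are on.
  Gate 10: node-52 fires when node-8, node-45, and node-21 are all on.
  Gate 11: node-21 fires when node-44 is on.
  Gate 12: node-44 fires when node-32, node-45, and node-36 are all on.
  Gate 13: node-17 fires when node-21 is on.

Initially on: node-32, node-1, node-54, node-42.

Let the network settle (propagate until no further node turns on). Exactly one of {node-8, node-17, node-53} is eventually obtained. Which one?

node-17

node-54 and node-32 are on, so node-45 fires (Gate 6).
Gate 1: node-54 on → node-36 on.
Gate 12: node-32, node-45, and node-36 on → node-44 on.
Gate 11: node-44 on → node-21 on.
Gate 13: node-21 on → node-17 on.
node-53 would need node-10 (Gate 4), but node-10 never turns on. node-8 would need node-53, node-36, and node-1 (Gate 2), but node-53 never turns on.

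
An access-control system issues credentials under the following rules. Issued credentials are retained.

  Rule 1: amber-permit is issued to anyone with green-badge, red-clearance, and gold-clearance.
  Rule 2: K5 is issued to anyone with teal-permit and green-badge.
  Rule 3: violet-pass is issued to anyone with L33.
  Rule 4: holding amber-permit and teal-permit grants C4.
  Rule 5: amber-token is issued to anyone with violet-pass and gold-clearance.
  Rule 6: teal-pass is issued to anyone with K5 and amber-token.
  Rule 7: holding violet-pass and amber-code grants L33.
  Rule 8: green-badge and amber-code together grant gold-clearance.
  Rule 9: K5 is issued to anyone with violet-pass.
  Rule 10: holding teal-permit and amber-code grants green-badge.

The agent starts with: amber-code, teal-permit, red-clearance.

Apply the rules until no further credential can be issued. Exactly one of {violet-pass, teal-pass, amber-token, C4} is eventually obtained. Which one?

Holding teal-permit and amber-code grants green-badge (Rule 10).
Holding green-badge and amber-code grants gold-clearance (Rule 8).
Holding green-badge, red-clearance, and gold-clearance grants amber-permit (Rule 1).
Holding amber-permit and teal-permit grants C4 (Rule 4).
violet-pass would need L33 (Rule 3), but L33 is never granted. amber-token would need violet-pass and gold-clearance (Rule 5), but violet-pass is never granted. teal-pass would need K5 and amber-token (Rule 6), but amber-token is never granted.

C4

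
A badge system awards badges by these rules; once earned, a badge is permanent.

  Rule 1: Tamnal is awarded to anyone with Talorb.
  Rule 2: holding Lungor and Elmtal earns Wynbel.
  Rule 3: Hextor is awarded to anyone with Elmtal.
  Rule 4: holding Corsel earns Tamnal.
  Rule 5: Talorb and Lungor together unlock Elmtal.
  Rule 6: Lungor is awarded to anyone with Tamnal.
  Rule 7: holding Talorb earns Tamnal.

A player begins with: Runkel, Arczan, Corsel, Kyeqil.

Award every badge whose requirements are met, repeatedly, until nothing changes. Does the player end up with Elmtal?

No

Elmtal would need Talorb and Lungor (Rule 5), but Talorb is never earned.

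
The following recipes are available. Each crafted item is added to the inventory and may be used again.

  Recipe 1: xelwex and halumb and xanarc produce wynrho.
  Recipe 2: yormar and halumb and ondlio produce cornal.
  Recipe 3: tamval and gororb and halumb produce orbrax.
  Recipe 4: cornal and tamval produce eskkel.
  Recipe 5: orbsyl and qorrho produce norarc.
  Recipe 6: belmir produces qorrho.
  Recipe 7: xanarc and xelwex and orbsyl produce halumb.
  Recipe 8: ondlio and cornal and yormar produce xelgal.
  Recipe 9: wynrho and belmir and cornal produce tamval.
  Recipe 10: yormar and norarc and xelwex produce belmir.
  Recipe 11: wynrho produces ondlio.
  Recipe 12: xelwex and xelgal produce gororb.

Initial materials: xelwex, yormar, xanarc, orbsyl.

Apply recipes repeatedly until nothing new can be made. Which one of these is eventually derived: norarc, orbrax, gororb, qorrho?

Using Recipe 7, xanarc, xelwex, and orbsyl make halumb.
xelwex and halumb and xanarc → wynrho (Recipe 1).
wynrho → ondlio (Recipe 11).
yormar and halumb and ondlio → cornal (Recipe 2).
ondlio and cornal and yormar → xelgal (Recipe 8).
Using Recipe 12, xelwex and xelgal make gororb.
orbrax would need tamval, gororb, and halumb (Recipe 3), but tamval is never obtained. qorrho would need belmir (Recipe 6), but belmir is never obtained. norarc would need orbsyl and qorrho (Recipe 5), but qorrho is never obtained.

gororb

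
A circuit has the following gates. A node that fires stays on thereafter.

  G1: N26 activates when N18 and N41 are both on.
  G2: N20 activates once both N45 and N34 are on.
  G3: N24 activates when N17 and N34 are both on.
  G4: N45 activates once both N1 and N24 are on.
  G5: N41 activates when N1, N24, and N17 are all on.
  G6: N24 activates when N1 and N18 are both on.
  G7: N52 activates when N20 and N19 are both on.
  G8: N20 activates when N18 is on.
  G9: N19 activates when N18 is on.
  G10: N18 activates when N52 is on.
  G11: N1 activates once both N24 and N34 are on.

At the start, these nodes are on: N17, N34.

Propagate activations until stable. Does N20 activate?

N17 and N34 are on, so N24 activates (G3).
G11: N24 and N34 on → N1 on.
G4: N1 and N24 on → N45 on.
N45 and N34 are on, so N20 activates (G2).

Yes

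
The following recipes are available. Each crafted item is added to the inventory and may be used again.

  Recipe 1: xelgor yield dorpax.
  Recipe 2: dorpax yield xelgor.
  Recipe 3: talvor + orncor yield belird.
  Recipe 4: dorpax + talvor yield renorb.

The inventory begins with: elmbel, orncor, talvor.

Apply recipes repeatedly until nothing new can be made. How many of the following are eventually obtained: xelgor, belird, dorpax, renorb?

talvor + orncor → belird (Recipe 3).
xelgor would need dorpax (Recipe 2), but dorpax is never obtained.
belird: reached.
dorpax would need xelgor (Recipe 1), but xelgor is never obtained.
renorb would need dorpax and talvor (Recipe 4), but dorpax is never obtained.
Reached: belird — 1 of the 4.

1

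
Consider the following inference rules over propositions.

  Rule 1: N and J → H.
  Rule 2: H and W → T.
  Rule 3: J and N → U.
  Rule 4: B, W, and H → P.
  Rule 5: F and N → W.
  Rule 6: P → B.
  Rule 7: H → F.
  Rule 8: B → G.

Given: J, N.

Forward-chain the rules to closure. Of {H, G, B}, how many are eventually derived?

1

N and J hold, so H follows (Rule 1).
H: reached.
G would need B (Rule 8), but B is never established.
B would need P (Rule 6), but P is never established.
Reached: H — 1 of the 3.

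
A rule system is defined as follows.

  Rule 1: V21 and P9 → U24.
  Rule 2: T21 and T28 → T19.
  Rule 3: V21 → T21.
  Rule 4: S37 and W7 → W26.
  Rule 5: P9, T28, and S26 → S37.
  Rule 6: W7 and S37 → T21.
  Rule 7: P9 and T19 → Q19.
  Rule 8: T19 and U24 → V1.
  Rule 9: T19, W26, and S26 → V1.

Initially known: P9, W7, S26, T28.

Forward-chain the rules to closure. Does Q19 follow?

P9, T28, and S26 hold, so S37 follows (Rule 5).
W7 and S37 hold, so T21 follows (Rule 6).
T21 and T28 hold, so T19 follows (Rule 2).
P9 and T19 hold, so Q19 follows (Rule 7).

Yes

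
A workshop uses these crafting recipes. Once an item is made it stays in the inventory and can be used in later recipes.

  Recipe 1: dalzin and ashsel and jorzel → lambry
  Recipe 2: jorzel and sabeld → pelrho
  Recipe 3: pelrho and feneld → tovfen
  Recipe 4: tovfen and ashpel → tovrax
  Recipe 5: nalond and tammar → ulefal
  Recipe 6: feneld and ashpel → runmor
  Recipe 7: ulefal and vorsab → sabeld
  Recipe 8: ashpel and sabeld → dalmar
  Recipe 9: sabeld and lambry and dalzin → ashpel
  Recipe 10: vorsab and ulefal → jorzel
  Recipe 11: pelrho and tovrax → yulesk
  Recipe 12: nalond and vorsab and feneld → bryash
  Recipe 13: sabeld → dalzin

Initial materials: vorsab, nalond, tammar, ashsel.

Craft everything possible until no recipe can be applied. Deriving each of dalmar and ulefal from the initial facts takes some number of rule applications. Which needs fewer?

ulefal: nalond and tammar → ulefal (Recipe 5). [1 rule application]
dalmar: nalond and tammar → ulefal (Recipe 5). Using Recipe 10, vorsab and ulefal make jorzel. ulefal and vorsab → sabeld (Recipe 7). Using Recipe 13, sabeld makes dalzin. Using Recipe 1, dalzin, ashsel, and jorzel make lambry. sabeld and lambry and dalzin → ashpel (Recipe 9). ashpel and sabeld → dalmar (Recipe 8). [7 rule applications]
ulefal needs fewer.

ulefal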